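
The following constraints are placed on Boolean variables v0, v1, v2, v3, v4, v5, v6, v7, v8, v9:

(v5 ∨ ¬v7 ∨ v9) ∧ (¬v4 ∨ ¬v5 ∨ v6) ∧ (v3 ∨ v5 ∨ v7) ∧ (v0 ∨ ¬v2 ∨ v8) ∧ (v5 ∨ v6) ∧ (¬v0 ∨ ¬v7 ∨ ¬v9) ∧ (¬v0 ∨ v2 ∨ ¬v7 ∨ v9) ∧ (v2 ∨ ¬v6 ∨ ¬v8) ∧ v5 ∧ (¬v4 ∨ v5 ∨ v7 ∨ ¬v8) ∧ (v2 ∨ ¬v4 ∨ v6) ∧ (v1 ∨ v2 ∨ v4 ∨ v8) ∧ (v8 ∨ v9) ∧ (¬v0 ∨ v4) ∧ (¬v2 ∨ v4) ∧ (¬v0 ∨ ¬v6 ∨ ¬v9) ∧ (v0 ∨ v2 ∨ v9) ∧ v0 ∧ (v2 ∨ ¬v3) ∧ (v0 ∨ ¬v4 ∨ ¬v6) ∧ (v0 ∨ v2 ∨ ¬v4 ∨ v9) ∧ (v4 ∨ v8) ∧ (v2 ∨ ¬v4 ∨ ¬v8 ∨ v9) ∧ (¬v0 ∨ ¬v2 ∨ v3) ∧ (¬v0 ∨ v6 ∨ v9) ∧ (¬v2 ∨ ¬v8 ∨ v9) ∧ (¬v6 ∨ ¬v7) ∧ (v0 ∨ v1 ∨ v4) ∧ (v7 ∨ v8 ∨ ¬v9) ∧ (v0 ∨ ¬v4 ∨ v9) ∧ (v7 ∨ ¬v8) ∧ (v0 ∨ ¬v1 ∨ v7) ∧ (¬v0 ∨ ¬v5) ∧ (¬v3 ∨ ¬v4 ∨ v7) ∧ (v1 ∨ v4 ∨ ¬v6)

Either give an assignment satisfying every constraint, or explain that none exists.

Case v0 = True:
  (v5) forces v5 = True.
  Clause (¬v0 ∨ ¬v5) is falsified — contradiction.
Case v0 = False:
  Clause (v0) is falsified — contradiction.
Both cases fail, so the formula is unsatisfiable.

No satisfying assignment exists.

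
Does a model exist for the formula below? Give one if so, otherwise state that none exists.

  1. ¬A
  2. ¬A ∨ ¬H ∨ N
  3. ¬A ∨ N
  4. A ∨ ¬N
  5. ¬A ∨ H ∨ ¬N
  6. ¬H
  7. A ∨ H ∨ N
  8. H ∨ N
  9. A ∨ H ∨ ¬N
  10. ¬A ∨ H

No satisfying assignment exists.

Case H = True:
  Clause (¬H) is falsified — contradiction.
Case H = False:
  (¬A) forces A = False.
  (A ∨ ¬N) forces N = False.
  Clause (A ∨ H ∨ N) is falsified — contradiction.
Both cases fail, so the formula is unsatisfiable.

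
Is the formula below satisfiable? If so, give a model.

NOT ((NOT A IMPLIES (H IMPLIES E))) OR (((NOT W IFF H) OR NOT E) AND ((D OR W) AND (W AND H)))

H: True, A: False, E: False, D: False, W: False

  NOT ((NOT A IMPLIES (H IMPLIES E))) OR (((NOT W IFF H) OR NOT E) AND ((D OR W) AND (W AND H))) = True
    NOT ((NOT A IMPLIES (H IMPLIES E))) = True
      NOT A IMPLIES (H IMPLIES E) = False
        NOT A = True
        H IMPLIES E = False
    ((NOT W IFF H) OR NOT E) AND ((D OR W) AND (W AND H)) = False
      (NOT W IFF H) OR NOT E = True
        NOT W IFF H = True
          NOT W = True
        NOT E = True
      (D OR W) AND (W AND H) = False
        D OR W = False
        W AND H = False
The formula evaluates to True.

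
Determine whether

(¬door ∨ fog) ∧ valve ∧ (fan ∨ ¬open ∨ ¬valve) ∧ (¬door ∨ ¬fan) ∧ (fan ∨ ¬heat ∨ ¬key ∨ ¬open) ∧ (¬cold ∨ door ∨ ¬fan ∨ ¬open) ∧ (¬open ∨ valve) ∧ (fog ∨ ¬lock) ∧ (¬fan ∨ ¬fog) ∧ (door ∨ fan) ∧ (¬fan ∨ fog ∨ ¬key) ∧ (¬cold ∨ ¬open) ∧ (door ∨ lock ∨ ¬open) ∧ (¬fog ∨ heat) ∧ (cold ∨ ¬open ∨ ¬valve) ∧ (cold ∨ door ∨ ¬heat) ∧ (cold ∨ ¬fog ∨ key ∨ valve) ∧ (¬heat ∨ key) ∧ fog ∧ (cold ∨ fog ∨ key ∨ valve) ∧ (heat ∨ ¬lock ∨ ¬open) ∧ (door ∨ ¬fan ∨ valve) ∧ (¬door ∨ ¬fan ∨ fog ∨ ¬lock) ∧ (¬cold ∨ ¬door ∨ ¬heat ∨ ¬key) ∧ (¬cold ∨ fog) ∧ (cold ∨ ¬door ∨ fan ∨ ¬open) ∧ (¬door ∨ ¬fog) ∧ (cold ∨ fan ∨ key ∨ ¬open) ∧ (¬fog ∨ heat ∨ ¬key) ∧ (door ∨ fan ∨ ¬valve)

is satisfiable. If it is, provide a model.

Unsatisfiable

Case door = True:
  (¬door ∨ fog) forces fog = True.
  Clause (¬door ∨ ¬fog) is falsified — contradiction.
Case door = False:
  (valve) forces valve = True.
  (door ∨ fan) forces fan = True.
  (¬fan ∨ ¬fog) forces fog = False.
  Clause (fog) is falsified — contradiction.
Both cases fail, so the formula is unsatisfiable.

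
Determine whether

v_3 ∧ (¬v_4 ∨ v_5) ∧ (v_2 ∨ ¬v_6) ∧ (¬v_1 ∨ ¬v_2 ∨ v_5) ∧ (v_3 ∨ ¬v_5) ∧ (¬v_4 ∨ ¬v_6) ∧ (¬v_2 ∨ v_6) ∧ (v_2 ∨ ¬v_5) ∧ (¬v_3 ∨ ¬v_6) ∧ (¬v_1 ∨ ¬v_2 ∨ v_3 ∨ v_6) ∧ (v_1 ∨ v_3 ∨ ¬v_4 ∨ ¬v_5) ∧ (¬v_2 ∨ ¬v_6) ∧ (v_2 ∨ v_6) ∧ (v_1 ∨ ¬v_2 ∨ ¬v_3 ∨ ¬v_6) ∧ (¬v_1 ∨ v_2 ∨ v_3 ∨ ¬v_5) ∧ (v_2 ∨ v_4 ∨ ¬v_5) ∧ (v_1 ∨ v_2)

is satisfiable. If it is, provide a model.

Unsatisfiable

Case v_3 = True:
  (¬v_3 ∨ ¬v_6) forces v_6 = False.
  (¬v_2 ∨ v_6) forces v_2 = False.
  Clause (v_2 ∨ v_6) is falsified — contradiction.
Case v_3 = False:
  Clause (v_3) is falsified — contradiction.
Both cases fail, so the formula is unsatisfiable.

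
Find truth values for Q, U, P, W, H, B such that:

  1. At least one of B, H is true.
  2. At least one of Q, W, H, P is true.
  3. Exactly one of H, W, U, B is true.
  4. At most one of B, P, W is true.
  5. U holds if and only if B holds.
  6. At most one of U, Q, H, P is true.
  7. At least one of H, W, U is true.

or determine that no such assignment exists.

Q=F; U=F; P=F; W=F; H=T; B=F

  (1) {B, H}: 1 true — at least one ✓
  (2) {Q, W, H, P}: 1 true — at least one ✓
  (3) {H, W, U, B}: 1 true — exactly one ✓
  (4) {B, P, W}: 0 true — at most one ✓
  (5) U=F, B=F — same ✓
  (6) {U, Q, H, P}: 1 true — at most one ✓
  (7) {H, W, U}: 1 true — at least one ✓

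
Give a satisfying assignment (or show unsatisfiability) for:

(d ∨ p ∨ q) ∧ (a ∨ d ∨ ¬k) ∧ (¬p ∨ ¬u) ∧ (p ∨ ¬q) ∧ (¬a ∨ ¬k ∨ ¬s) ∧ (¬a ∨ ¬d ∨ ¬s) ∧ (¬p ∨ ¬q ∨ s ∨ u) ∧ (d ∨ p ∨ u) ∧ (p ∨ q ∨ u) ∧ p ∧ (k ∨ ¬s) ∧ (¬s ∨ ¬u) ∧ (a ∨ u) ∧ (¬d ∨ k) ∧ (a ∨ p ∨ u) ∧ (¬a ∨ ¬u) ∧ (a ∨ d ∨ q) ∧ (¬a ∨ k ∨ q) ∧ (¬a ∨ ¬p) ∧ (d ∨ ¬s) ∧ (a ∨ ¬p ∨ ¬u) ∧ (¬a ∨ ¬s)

Case p = True:
  (¬p ∨ ¬u) forces u = False.
  (a ∨ u) forces a = True.
  Clause (¬a ∨ ¬p) is falsified — contradiction.
Case p = False:
  Clause (p) is falsified — contradiction.
Both cases fail, so the formula is unsatisfiable.

UNSATISFIABLE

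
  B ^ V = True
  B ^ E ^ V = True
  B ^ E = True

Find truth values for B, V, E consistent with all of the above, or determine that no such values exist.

B: True, V: False, E: False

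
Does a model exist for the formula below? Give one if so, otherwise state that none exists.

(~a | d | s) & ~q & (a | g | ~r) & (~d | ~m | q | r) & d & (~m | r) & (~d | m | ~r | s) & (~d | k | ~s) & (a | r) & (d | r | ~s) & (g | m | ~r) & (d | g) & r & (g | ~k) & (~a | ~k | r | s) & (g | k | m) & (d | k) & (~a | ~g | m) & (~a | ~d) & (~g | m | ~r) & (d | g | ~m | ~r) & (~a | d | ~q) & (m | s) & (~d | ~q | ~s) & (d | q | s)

g: True, m: True, s: False, r: True, a: False, q: False, d: True, k: True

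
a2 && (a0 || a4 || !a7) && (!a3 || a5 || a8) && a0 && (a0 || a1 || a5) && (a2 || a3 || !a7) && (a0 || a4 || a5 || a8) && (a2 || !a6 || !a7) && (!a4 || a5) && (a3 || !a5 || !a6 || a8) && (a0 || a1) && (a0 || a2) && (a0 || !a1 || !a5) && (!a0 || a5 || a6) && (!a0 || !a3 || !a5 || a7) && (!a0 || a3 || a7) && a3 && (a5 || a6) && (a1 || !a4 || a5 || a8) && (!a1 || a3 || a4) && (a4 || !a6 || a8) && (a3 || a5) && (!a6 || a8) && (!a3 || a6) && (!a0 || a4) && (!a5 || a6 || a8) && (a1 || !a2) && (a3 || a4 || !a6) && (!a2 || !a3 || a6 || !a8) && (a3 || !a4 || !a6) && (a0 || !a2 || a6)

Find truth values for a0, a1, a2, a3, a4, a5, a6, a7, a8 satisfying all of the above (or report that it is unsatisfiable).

Unit clause (a2) forces a2 = True.
Unit clause (a0) forces a0 = True.
Unit clause (a3) forces a3 = True.
In (!a3 || a6) only a6 is left, so a6 = True.
In (!a0 || a4) only a4 is left, so a4 = True.
In (a1 || !a2) only a1 is left, so a1 = True.
In (!a4 || a5) only a5 is left, so a5 = True.
In (!a0 || !a3 || !a5 || a7) only a7 is left, so a7 = True.
In (!a6 || a8) only a8 is left, so a8 = True.
All clauses satisfied.

a0 = True, a1 = True, a2 = True, a3 = True, a4 = True, a5 = True, a6 = True, a7 = True, a8 = True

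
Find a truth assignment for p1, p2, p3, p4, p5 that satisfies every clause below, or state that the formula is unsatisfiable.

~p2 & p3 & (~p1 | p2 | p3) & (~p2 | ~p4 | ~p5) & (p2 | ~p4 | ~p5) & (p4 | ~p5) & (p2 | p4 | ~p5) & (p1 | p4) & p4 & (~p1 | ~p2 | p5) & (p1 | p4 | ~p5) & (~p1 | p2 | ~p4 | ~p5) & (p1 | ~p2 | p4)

p1 = False; p2 = False; p3 = True; p4 = True; p5 = False

Unit clause (~p2) forces p2 = False.
Unit clause (p3) forces p3 = True.
Unit clause (p4) forces p4 = True.
In (p2 | ~p4 | ~p5) only ~p5 is left, so p5 = False.
Set p1 = False.
All clauses satisfied.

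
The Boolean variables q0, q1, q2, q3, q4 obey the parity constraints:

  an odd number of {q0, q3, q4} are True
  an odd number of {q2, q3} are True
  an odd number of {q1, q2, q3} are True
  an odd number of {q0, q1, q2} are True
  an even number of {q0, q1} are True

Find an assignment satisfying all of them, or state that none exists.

q0: False, q1: False, q2: True, q3: False, q4: True

{q0, q3, q4}: 1 true → odd ✓
{q2, q3}: 1 true → odd ✓
{q1, q2, q3}: 1 true → odd ✓
{q0, q1, q2}: 1 true → odd ✓
{q0, q1}: 0 true → even ✓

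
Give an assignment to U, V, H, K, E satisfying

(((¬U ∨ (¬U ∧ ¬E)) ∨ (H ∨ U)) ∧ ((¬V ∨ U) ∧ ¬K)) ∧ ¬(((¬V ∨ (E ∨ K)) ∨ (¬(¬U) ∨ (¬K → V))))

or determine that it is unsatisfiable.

Unsatisfiable — no assignment works.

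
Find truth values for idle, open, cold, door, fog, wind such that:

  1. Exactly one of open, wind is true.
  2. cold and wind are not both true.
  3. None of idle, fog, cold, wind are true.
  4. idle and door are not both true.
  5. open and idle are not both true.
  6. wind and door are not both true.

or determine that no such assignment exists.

idle: False; open: True; cold: False; door: False; fog: False; wind: False

  (1) {open, wind}: 1 true — exactly one ✓
  (2) cold=F, wind=F — not both ✓
  (3) {idle, fog, cold, wind}: 0 true — none ✓
  (4) idle=F, door=F — not both ✓
  (5) open=T, idle=F — not both ✓
  (6) wind=F, door=F — not both ✓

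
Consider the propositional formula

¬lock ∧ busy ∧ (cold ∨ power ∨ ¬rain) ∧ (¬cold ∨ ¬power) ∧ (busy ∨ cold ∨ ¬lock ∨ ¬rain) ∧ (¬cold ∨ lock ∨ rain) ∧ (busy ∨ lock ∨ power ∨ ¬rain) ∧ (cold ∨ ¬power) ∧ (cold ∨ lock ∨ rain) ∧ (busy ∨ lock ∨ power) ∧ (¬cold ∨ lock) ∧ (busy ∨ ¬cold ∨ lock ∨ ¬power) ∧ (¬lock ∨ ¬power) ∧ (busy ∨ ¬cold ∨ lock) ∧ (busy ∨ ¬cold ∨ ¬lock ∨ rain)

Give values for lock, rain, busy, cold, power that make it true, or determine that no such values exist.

Case lock = True:
  Clause (¬lock) is falsified — contradiction.
Case lock = False:
  (busy) forces busy = True.
  (¬cold ∨ lock) forces cold = False.
  (cold ∨ ¬power) forces power = False.
  (cold ∨ power ∨ ¬rain) forces rain = False.
  Clause (cold ∨ lock ∨ rain) is falsified — contradiction.
Both cases fail, so the formula is unsatisfiable.

Unsatisfiable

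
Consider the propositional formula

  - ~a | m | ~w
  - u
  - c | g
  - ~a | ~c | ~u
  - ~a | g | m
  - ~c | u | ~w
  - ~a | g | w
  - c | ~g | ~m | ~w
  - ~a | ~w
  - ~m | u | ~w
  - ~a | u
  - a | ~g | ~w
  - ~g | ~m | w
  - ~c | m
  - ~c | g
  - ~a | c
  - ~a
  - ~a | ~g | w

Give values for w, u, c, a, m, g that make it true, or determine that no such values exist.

Unit clause (u) forces u = True.
Unit clause (~a) forces a = False.
Try w = True:
  (a | ~g | ~w) forces g = False.
  (c | g) forces c = True.
  clause (~c | g) is falsified — backtrack.
So w = False.
Set c = False.
  then (c | g) forces g = True.
  then (~g | ~m | w) forces m = False.
All clauses satisfied.

w = False, u = True, c = False, a = False, m = False, g = True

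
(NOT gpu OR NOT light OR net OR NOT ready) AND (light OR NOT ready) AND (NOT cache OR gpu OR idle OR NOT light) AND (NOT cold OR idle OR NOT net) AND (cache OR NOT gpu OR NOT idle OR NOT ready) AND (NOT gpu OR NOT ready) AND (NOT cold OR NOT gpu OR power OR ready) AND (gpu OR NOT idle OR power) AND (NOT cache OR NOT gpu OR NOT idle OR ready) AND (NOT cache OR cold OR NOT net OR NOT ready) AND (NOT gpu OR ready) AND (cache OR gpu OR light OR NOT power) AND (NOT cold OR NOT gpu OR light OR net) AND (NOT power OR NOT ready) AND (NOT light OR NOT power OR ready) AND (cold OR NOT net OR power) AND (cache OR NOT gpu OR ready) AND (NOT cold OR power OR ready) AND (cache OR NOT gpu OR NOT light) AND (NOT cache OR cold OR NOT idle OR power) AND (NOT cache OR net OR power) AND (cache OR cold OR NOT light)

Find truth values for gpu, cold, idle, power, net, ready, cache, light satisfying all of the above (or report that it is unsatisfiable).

gpu = False, cold = False, idle = False, power = False, net = False, ready = False, cache = False, light = False

Try gpu = True:
  (NOT gpu OR NOT ready) forces ready = False.
  clause (NOT gpu OR ready) is falsified — backtrack.
So gpu = False.
Set cold = False.
Set idle = False.
Set power = False.
  then (cold OR NOT net OR power) forces net = False.
  then (NOT cache OR net OR power) forces cache = False.
  then (cache OR cold OR NOT light) forces light = False.
  then (light OR NOT ready) forces ready = False.
All clauses satisfied.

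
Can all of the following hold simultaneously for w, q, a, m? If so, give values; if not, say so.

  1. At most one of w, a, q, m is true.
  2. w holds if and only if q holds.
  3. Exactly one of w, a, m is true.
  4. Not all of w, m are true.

w = False; q = False; a = True; m = False

  (1) {w, a, q, m}: 1 true — at most one ✓
  (2) w=F, q=F — same ✓
  (3) {w, a, m}: 1 true — exactly one ✓
  (4) {w, m}: 0/2 true — not all ✓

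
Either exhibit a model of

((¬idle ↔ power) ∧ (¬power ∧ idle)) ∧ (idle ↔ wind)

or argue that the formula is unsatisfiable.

wind=T, power=F, idle=T

  (¬idle ↔ power) ∧ (¬power ∧ idle) = True
    ¬idle ↔ power = True
      ¬idle = False
    ¬power ∧ idle = True
      ¬power = True
  idle ↔ wind = True
Both conjuncts True, so the formula holds.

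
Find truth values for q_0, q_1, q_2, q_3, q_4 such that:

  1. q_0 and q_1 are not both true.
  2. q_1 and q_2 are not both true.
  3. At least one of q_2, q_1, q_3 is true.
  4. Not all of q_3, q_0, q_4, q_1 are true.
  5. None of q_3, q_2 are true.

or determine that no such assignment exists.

q_0=F; q_1=T; q_2=F; q_3=F; q_4=T

  (1) q_0=F, q_1=T — not both ✓
  (2) q_1=T, q_2=F — not both ✓
  (3) {q_2, q_1, q_3}: 1 true — at least one ✓
  (4) {q_3, q_0, q_4, q_1}: 2/4 true — not all ✓
  (5) {q_3, q_2}: 0 true — none ✓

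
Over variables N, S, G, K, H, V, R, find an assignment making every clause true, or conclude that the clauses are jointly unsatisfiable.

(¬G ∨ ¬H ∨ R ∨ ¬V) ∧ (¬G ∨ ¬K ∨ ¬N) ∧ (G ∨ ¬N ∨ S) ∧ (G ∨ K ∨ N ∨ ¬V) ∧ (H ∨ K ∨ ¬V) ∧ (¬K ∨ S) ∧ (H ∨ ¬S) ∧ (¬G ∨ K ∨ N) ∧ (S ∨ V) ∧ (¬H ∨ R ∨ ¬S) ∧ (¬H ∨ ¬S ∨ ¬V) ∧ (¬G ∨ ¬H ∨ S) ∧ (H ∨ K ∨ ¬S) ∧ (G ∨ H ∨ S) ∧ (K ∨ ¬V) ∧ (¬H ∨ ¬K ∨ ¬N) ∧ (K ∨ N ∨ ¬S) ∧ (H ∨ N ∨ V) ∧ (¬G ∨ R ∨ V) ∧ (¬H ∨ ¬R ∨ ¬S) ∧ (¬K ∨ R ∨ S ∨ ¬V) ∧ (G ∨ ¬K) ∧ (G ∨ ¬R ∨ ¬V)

Unsatisfiable

Case S = True:
  (H ∨ ¬S) forces H = True.
  (¬H ∨ R ∨ ¬S) forces R = True.
  Clause (¬H ∨ ¬R ∨ ¬S) is falsified — contradiction.
Case S = False:
  (¬K ∨ S) forces K = False.
  (S ∨ V) forces V = True.
  Clause (K ∨ ¬V) is falsified — contradiction.
Both cases fail, so the formula is unsatisfiable.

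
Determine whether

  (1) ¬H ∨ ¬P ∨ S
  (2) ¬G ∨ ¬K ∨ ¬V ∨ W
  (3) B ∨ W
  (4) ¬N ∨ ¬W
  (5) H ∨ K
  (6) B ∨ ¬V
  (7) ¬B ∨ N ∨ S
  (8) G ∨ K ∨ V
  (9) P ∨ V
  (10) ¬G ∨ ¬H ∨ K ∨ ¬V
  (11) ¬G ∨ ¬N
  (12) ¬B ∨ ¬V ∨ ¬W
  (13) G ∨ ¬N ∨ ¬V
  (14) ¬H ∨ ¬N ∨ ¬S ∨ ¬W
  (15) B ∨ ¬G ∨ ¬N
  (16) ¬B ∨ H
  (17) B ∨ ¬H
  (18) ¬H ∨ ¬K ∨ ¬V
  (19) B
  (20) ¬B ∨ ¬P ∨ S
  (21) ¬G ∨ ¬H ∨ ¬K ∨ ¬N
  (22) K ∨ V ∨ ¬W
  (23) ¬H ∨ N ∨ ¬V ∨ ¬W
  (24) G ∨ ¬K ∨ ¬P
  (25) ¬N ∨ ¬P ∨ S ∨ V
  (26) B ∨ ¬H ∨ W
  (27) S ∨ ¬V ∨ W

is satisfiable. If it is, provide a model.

P = True; K = False; W = False; V = True; B = True; G = False; H = True; N = False; S = True

Unit clause (B) forces B = True.
In (¬B ∨ H) only H is left, so H = True.
Set P = True.
  then (¬H ∨ ¬P ∨ S) forces S = True.
Set K = False.
Set W = False.
Set V = True.
  then (¬G ∨ ¬H ∨ K ∨ ¬V) forces G = False.
  then (G ∨ ¬N ∨ ¬V) forces N = False.
All clauses satisfied.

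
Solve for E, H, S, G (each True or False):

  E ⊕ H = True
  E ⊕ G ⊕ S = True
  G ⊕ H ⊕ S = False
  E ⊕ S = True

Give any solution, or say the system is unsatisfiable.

E = False, H = True, S = True, G = False

E ⊕ H = F ⊕ T = True ✓
E ⊕ G ⊕ S = F ⊕ F ⊕ T = True ✓
G ⊕ H ⊕ S = F ⊕ T ⊕ T = False ✓
E ⊕ S = F ⊕ T = True ✓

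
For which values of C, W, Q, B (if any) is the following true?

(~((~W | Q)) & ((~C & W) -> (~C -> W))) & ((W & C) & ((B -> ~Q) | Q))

C=T; W=T; Q=F; B=T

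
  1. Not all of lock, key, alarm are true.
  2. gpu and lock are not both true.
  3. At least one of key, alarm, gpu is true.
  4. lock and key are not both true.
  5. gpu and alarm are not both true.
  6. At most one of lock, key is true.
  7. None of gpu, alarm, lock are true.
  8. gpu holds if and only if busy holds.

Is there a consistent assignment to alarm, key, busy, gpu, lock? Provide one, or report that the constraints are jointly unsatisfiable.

alarm = False, key = True, busy = False, gpu = False, lock = False

  (1) {lock, key, alarm}: 1/3 true — not all ✓
  (2) gpu=F, lock=F — not both ✓
  (3) {key, alarm, gpu}: 1 true — at least one ✓
  (4) lock=F, key=T — not both ✓
  (5) gpu=F, alarm=F — not both ✓
  (6) {lock, key}: 1 true — at most one ✓
  (7) {gpu, alarm, lock}: 0 true — none ✓
  (8) gpu=F, busy=F — same ✓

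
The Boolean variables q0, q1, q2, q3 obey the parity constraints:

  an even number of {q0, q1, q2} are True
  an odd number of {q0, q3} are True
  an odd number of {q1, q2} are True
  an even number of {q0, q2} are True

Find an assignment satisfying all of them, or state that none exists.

q0 = True, q1 = False, q2 = True, q3 = False

{q0, q1, q2}: 2 true → even ✓
{q0, q3}: 1 true → odd ✓
{q1, q2}: 1 true → odd ✓
{q0, q2}: 2 true → even ✓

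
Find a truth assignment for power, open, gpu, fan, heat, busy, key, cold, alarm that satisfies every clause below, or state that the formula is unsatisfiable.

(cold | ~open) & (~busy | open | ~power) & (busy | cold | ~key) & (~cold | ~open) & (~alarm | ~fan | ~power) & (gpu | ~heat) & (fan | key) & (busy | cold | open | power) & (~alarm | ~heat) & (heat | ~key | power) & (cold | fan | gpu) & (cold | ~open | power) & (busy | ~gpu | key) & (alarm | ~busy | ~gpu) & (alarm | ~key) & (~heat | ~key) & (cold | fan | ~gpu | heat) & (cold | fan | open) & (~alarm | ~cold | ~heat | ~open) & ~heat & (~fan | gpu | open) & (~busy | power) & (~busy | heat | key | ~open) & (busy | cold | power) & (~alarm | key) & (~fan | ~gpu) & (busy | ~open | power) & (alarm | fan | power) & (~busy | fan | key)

Unit clause (~heat) forces heat = False.
Set power = True.
Set open = False.
  then (~busy | open | ~power) forces busy = False.
Set gpu = True.
  then (busy | ~gpu | key) forces key = True.
  then (alarm | ~key) forces alarm = True.
  then (~fan | ~gpu) forces fan = False.
  then (busy | cold | ~key) forces cold = True.
All clauses satisfied.

power = True; open = False; gpu = True; fan = False; heat = False; busy = False; key = True; cold = True; alarm = True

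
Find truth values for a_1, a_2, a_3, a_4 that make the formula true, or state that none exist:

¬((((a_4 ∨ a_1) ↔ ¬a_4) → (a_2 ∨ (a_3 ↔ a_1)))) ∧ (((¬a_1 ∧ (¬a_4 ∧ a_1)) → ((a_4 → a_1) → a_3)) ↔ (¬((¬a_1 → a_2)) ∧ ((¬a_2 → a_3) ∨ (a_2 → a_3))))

Case a_1 = True: the conjunct ((¬a_1 ∧ (¬a_4 ∧ a_1)) → ((a_4 → a_1) → a_3)) ↔ (¬((¬a_1 → a_2)) ∧ ((¬a_2 → a_3) ∨ (a_2 → a_3))) becomes (False → a_3) ↔ (False ∧ ((¬a_2 → a_3) ∨ (a_2 → a_3))) = False.
Case a_1 = False: the formula simplifies to ¬(((a_4 ↔ ¬a_4) → (a_2 ∨ ¬a_3))) ∧ (¬a_2 ∧ ((¬a_2 → a_3) ∨ (a_2 → a_3))).
  a_4 = True: the conjunct ¬(((a_4 ↔ ¬a_4) → (a_2 ∨ ¬a_3))) becomes ¬((False → (a_2 ∨ ¬a_3))) = False.
  a_4 = False: the conjunct ¬(((a_4 ↔ ¬a_4) → (a_2 ∨ ¬a_3))) becomes ¬((False → (a_2 ∨ ¬a_3))) = False.
Both cases fail — unsatisfiable.

No satisfying assignment exists.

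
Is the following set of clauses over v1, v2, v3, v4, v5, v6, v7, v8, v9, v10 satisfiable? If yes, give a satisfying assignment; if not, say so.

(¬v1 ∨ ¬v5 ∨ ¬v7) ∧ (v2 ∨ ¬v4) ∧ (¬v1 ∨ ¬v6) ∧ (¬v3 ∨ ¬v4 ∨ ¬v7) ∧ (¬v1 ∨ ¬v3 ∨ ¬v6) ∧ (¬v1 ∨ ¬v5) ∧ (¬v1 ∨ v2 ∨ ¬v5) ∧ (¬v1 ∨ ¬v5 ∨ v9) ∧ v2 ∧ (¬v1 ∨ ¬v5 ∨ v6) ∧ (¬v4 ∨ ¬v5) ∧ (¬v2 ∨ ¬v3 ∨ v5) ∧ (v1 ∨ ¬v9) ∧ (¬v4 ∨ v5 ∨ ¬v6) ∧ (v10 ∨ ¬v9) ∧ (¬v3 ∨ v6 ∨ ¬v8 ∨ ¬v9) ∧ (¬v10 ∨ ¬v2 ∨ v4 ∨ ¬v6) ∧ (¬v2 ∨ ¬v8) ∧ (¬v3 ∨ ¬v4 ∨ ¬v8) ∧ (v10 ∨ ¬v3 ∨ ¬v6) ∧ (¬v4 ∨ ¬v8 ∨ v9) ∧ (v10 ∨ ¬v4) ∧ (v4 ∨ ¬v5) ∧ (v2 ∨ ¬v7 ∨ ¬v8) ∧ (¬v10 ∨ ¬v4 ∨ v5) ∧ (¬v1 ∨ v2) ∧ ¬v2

Case v2 = True:
  Clause (¬v2) is falsified — contradiction.
Case v2 = False:
  Clause (v2) is falsified — contradiction.
Both cases fail, so the formula is unsatisfiable.

Unsatisfiable — no assignment works.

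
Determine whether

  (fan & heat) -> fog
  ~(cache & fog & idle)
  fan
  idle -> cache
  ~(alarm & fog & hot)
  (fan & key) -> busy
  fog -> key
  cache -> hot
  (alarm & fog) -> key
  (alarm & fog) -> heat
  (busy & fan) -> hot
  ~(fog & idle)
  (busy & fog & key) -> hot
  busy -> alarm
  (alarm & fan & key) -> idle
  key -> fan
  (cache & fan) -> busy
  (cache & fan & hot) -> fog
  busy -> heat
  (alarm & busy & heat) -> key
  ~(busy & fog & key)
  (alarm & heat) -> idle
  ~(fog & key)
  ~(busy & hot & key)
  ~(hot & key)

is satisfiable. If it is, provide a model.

Unit clause (fan) forces fan = True.
Set alarm = False.
  then (alarm | ~busy) forces busy = False.
  then (busy | ~fan | ~key) forces key = False.
  then (busy | ~cache | ~fan) forces cache = False.
  then (~fog | key) forces fog = False.
  then (~fan | fog | ~heat) forces heat = False.
  then (cache | ~idle) forces idle = False.
Set hot = False.
All clauses satisfied.

alarm = False, busy = False, fog = False, idle = False, cache = False, heat = False, fan = True, key = False, hot = False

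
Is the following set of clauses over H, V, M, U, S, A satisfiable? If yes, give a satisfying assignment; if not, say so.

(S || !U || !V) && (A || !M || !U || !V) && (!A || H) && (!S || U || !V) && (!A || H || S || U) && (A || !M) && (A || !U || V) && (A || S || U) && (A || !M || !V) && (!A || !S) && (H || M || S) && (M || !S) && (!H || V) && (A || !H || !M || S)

H = True, V = True, M = True, U = False, S = False, A = True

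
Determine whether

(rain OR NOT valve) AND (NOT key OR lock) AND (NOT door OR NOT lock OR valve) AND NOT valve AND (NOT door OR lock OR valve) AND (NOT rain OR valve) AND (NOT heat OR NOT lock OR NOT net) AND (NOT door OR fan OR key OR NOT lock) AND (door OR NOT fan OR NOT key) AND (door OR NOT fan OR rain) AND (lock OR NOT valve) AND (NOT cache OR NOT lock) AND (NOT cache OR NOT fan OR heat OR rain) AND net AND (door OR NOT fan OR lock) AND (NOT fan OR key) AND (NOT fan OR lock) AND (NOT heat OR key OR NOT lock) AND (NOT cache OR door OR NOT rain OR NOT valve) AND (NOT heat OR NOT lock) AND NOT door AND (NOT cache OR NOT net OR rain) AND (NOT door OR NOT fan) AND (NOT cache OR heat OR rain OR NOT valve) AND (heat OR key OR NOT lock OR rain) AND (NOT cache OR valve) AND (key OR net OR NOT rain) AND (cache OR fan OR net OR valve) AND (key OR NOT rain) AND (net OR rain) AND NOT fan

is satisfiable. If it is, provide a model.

Unit clause (NOT valve) forces valve = False.
In (NOT rain OR valve) only NOT rain is left, so rain = False.
Unit clause (net) forces net = True.
Unit clause (NOT door) forces door = False.
In (NOT cache OR NOT net OR rain) only NOT cache is left, so cache = False.
Unit clause (NOT fan) forces fan = False.
Set heat = False.
Set lock = True.
  then (heat OR key OR NOT lock OR rain) forces key = True.
All clauses satisfied.

valve = False, heat = False, door = False, cache = False, rain = False, fan = False, net = True, lock = True, key = True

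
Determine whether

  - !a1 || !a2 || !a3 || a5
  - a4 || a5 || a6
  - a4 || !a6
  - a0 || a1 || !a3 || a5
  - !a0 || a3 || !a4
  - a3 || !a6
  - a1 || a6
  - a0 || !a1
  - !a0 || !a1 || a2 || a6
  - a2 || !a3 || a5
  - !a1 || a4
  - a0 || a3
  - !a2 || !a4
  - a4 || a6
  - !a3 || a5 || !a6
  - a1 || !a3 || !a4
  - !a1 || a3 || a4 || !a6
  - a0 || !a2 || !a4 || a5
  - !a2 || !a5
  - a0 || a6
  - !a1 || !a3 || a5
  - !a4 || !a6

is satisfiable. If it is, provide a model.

Case a4 = True:
  (!a2 || !a4) forces a2 = False.
  (!a4 || !a6) forces a6 = False.
  (a1 || a6) forces a1 = True.
  (a0 || !a1) forces a0 = True.
  Clause (!a0 || !a1 || a2 || a6) is falsified — contradiction.
Case a4 = False:
  (a4 || !a6) forces a6 = False.
  Clause (a4 || a6) is falsified — contradiction.
Both cases fail, so the formula is unsatisfiable.

Unsatisfiable — no assignment works.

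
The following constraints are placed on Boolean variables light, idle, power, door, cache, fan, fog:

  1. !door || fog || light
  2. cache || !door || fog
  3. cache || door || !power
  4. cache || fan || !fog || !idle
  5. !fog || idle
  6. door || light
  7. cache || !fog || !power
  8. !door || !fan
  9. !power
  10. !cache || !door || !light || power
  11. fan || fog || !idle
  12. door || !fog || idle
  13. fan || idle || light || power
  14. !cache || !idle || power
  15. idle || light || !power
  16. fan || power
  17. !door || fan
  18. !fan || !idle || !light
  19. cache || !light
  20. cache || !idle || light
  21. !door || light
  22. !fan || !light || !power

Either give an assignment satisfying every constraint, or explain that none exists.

light: True, idle: False, power: False, door: False, cache: True, fan: True, fog: False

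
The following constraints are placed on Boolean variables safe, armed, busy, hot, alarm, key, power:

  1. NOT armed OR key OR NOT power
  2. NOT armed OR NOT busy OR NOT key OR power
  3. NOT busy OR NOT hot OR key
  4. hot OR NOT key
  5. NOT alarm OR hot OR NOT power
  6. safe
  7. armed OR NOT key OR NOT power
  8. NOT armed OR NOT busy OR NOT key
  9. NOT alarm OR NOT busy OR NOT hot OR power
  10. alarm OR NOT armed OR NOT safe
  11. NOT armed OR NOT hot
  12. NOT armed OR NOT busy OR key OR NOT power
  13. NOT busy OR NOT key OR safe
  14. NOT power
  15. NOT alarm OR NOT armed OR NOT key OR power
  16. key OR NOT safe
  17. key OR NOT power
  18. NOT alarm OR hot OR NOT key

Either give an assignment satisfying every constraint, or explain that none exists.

safe = True; armed = False; busy = False; hot = True; alarm = True; key = True; power = False

Unit clause (safe) forces safe = True.
Unit clause (NOT power) forces power = False.
In (key OR NOT safe) only key is left, so key = True.
In (hot OR NOT key) only hot is left, so hot = True.
In (NOT armed OR NOT hot) only NOT armed is left, so armed = False.
Set busy = False.
Set alarm = True.
All clauses satisfied.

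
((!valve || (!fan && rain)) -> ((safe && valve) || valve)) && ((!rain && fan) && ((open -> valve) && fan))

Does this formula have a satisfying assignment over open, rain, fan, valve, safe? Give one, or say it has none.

open: False; rain: False; fan: True; valve: True; safe: False

  (!valve || (!fan && rain)) -> ((safe && valve) || valve) = True
    !valve || (!fan && rain) = False
      !valve = False
      !fan && rain = False
        !fan = False
    (safe && valve) || valve = True
      safe && valve = False
  (!rain && fan) && ((open -> valve) && fan) = True
    !rain && fan = True
      !rain = True
    (open -> valve) && fan = True
      open -> valve = True
Both conjuncts True, so the formula holds.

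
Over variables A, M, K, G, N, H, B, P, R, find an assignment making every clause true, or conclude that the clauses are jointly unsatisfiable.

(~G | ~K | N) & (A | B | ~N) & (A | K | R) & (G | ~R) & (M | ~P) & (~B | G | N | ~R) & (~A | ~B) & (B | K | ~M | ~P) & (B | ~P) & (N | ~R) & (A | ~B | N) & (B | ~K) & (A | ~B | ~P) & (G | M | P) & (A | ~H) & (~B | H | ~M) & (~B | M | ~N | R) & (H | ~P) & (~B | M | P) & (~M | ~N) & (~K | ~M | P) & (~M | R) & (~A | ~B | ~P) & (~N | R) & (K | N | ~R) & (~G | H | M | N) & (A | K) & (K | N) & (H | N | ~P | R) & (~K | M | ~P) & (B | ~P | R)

A = True; M = False; K = False; G = True; N = True; H = True; B = False; P = False; R = True

Set A = True.
  then (~A | ~B) forces B = False.
  then (B | ~P) forces P = False.
  then (B | ~K) forces K = False.
  then (K | N) forces N = True.
  then (~M | ~N) forces M = False.
  then (~N | R) forces R = True.
  then (G | ~R) forces G = True.
Set H = True.
All clauses satisfied.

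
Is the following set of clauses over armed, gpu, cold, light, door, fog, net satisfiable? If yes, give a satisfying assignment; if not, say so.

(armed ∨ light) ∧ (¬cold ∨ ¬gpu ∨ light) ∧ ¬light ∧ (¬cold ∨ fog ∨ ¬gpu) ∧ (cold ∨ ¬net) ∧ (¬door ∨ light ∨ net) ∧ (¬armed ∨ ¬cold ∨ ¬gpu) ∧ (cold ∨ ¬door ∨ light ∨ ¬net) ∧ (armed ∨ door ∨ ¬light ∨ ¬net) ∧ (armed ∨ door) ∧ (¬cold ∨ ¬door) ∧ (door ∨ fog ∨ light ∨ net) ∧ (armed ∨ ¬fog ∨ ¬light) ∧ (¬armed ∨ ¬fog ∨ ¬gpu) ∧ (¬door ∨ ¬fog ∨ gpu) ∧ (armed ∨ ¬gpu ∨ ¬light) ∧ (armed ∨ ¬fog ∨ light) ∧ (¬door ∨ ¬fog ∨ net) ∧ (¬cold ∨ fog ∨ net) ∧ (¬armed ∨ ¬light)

Unit clause (¬light) forces light = False.
In (armed ∨ light) only armed is left, so armed = True.
Try gpu = True:
  (¬cold ∨ ¬gpu ∨ light) forces cold = False.
  (cold ∨ ¬net) forces net = False.
  (¬door ∨ light ∨ net) forces door = False.
  (door ∨ fog ∨ light ∨ net) forces fog = True.
  clause (¬armed ∨ ¬fog ∨ ¬gpu) is falsified — backtrack.
So gpu = False.
Set cold = True.
  then (¬cold ∨ ¬door) forces door = False.
Set fog = True.
Set net = True.
All clauses satisfied.

armed=T, gpu=F, cold=T, light=F, door=F, fog=T, net=T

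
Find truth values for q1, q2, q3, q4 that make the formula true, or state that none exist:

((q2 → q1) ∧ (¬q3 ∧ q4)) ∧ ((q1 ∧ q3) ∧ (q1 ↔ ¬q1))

The conjunct q1 ↔ ¬q1 is unsatisfiable on its own:
  q1=F: evaluates to False.
  q1=T: evaluates to False.
So the whole conjunction is unsatisfiable.

Unsatisfiable — no assignment works.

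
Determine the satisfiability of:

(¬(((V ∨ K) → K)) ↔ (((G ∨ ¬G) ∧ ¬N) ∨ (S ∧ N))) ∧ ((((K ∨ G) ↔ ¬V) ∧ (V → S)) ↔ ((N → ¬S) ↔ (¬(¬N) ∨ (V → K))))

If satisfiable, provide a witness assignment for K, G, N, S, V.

K=F; G=T; N=T; S=F; V=F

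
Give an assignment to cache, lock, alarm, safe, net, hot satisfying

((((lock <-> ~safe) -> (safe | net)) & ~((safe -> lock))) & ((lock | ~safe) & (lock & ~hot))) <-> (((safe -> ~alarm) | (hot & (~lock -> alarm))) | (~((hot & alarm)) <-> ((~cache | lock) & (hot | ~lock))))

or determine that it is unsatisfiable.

cache: True; lock: True; alarm: True; safe: True; net: True; hot: False

  ((((lock <-> ~safe) -> (safe | net)) & ~((safe -> lock))) & ((lock | ~safe) & (lock & ~hot))) <-> (((safe -> ~alarm) | (hot & (~lock -> alarm))) | (~((hot & alarm)) <-> ((~cache | lock) & (hot | ~lock)))) = True
    (((lock <-> ~safe) -> (safe | net)) & ~((safe -> lock))) & ((lock | ~safe) & (lock & ~hot)) = False
      ((lock <-> ~safe) -> (safe | net)) & ~((safe -> lock)) = False
        (lock <-> ~safe) -> (safe | net) = True
          lock <-> ~safe = False
            ~safe = False
          safe | net = True
        ~((safe -> lock)) = False
          safe -> lock = True
      (lock | ~safe) & (lock & ~hot) = True
        lock | ~safe = True
          ~safe = False
        lock & ~hot = True
          ~hot = True
    ((safe -> ~alarm) | (hot & (~lock -> alarm))) | (~((hot & alarm)) <-> ((~cache | lock) & (hot | ~lock))) = False
      (safe -> ~alarm) | (hot & (~lock -> alarm)) = False
        safe -> ~alarm = False
          ~alarm = False
        hot & (~lock -> alarm) = False
          ~lock -> alarm = True
            ~lock = False
      ~((hot & alarm)) <-> ((~cache | lock) & (hot | ~lock)) = False
        ~((hot & alarm)) = True
          hot & alarm = False
        (~cache | lock) & (hot | ~lock) = False
          ~cache | lock = True
            ~cache = False
          hot | ~lock = False
            ~lock = False
The formula evaluates to True.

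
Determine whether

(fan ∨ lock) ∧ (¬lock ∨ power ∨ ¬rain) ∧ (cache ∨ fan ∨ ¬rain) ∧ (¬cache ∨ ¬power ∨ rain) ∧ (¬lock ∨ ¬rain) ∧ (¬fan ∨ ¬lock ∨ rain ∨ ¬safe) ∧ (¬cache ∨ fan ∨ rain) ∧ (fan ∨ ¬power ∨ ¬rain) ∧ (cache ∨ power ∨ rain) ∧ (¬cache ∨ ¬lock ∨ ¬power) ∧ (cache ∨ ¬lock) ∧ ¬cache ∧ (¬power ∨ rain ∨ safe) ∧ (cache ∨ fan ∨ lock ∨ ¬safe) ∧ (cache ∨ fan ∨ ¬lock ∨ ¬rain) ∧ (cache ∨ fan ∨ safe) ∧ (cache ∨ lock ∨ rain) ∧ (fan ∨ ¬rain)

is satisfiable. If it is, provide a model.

fan = True, lock = False, power = True, cache = False, rain = True, safe = True

Unit clause (¬cache) forces cache = False.
In (cache ∨ ¬lock) only ¬lock is left, so lock = False.
In (cache ∨ lock ∨ rain) only rain is left, so rain = True.
In (fan ∨ ¬rain) only fan is left, so fan = True.
Set power = True.
Set safe = True.
All clauses satisfied.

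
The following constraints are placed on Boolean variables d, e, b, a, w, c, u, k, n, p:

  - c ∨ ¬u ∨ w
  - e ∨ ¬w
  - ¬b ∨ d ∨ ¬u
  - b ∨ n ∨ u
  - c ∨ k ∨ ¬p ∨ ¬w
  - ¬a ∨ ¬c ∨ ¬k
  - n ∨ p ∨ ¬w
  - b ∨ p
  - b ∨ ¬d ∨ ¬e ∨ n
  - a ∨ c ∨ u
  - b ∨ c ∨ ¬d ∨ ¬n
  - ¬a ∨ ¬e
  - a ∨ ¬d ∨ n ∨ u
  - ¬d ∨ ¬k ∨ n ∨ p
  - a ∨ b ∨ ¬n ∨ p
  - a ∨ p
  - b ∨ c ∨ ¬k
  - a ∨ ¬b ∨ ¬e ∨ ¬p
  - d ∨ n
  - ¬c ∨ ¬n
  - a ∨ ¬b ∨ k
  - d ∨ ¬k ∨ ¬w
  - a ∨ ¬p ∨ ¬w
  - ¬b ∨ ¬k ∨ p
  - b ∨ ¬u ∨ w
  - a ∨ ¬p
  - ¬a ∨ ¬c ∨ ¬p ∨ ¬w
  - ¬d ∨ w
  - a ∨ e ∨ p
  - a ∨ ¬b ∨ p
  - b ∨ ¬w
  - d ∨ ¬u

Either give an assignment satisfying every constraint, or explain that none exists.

Set d = False.
  then (d ∨ n) forces n = True.
  then (¬c ∨ ¬n) forces c = False.
  then (d ∨ ¬u) forces u = False.
  then (a ∨ c ∨ u) forces a = True.
  then (¬a ∨ ¬e) forces e = False.
  then (e ∨ ¬w) forces w = False.
Set b = False.
  then (b ∨ p) forces p = True.
  then (b ∨ c ∨ ¬k) forces k = False.
All clauses satisfied.

d=F, e=F, b=F, a=T, w=F, c=F, u=F, k=F, n=T, p=T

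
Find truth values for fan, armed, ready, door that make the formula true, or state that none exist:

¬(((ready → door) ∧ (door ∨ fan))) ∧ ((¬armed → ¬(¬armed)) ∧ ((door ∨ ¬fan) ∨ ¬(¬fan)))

fan: False, armed: True, ready: False, door: False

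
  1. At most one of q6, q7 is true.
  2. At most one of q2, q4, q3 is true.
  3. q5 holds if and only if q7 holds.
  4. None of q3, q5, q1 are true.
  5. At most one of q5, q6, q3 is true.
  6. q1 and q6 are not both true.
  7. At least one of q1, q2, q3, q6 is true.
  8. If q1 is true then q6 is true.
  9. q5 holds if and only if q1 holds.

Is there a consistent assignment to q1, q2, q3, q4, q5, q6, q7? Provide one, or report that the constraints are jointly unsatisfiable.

q1 = False, q2 = False, q3 = False, q4 = True, q5 = False, q6 = True, q7 = False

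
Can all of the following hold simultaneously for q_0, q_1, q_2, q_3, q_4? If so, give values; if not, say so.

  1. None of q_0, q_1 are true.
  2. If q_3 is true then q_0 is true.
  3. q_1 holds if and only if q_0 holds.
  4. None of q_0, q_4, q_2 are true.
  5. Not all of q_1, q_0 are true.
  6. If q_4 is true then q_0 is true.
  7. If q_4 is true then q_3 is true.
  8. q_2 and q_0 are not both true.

q_0=F, q_1=F, q_2=F, q_3=F, q_4=F

  (1) {q_0, q_1}: 0 true — none ✓
  (2) q_3=F ⇒ q_0: vacuous ✓
  (3) q_1=F, q_0=F — same ✓
  (4) {q_0, q_4, q_2}: 0 true — none ✓
  (5) {q_1, q_0}: 0/2 true — not all ✓
  (6) q_4=F ⇒ q_0: vacuous ✓
  (7) q_4=F ⇒ q_3: vacuous ✓
  (8) q_2=F, q_0=F — not both ✓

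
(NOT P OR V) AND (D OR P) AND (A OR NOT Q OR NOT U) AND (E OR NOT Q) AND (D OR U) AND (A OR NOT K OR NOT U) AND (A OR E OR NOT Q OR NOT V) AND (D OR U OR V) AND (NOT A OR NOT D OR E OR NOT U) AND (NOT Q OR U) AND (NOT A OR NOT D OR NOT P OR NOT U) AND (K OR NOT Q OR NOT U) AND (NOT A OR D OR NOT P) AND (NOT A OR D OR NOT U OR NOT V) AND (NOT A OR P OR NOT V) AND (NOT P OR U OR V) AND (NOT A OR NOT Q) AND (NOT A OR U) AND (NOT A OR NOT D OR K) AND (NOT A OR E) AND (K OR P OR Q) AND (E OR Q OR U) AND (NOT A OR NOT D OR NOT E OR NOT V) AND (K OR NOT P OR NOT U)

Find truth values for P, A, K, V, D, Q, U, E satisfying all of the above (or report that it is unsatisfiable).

Set P = False.
  then (D OR P) forces D = True.
Set A = True.
  then (NOT A OR P OR NOT V) forces V = False.
  then (NOT A OR NOT Q) forces Q = False.
  then (NOT A OR U) forces U = True.
  then (NOT A OR NOT D OR K) forces K = True.
  then (NOT A OR E) forces E = True.
All clauses satisfied.

P = False; A = True; K = True; V = False; D = True; Q = False; U = True; E = True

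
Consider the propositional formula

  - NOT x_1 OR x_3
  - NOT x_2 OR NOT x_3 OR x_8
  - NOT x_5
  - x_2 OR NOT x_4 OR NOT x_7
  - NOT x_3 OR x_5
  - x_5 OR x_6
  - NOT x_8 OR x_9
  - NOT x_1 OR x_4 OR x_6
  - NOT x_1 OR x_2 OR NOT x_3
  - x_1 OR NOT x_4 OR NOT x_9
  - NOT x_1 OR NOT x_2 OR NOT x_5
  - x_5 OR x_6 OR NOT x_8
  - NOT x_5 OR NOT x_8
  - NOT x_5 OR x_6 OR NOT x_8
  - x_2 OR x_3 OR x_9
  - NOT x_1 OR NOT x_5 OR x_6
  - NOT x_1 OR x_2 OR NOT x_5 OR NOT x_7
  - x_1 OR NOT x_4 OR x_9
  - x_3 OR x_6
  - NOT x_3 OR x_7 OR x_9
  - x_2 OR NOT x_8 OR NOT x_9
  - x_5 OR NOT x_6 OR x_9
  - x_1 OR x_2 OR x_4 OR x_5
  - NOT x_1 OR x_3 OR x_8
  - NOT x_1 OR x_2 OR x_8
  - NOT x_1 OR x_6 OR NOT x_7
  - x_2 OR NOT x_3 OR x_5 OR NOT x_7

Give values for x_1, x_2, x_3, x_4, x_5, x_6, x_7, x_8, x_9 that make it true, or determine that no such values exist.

Unit clause (NOT x_5) forces x_5 = False.
In (NOT x_3 OR x_5) only NOT x_3 is left, so x_3 = False.
In (x_5 OR x_6) only x_6 is left, so x_6 = True.
In (x_5 OR NOT x_6 OR x_9) only x_9 is left, so x_9 = True.
In (NOT x_1 OR x_3) only NOT x_1 is left, so x_1 = False.
In (x_1 OR NOT x_4 OR NOT x_9) only NOT x_4 is left, so x_4 = False.
In (x_1 OR x_2 OR x_4 OR x_5) only x_2 is left, so x_2 = True.
Set x_7 = False.
Set x_8 = False.
All clauses satisfied.

x_1: False, x_2: True, x_3: False, x_4: False, x_5: False, x_6: True, x_7: False, x_8: False, x_9: True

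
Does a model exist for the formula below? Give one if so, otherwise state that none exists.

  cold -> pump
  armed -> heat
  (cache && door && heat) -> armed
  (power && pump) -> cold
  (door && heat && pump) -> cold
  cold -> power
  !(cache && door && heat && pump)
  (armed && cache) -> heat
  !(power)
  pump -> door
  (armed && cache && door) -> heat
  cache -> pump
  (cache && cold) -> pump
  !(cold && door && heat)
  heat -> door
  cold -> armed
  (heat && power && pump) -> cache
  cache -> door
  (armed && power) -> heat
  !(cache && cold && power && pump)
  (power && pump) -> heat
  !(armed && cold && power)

Unit clause (!power) forces power = False.
In (!cold || power) only !cold is left, so cold = False.
Set heat = False.
  then (!armed || heat) forces armed = False.
Set door = True.
Set pump = True.
Set cache = False.
All clauses satisfied.

cold = False, heat = False, door = True, power = False, pump = True, cache = False, armed = False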